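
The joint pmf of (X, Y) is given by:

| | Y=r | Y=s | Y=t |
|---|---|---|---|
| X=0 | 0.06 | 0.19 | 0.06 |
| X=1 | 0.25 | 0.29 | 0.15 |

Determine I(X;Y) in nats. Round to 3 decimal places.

0.019 nats

Marginals: p(X) = (0.3100, 0.6900), p(Y) = (0.3100, 0.4800, 0.2100).
I(X;Y) = Σ p(x,y)·ln[p(x,y)/(p(x)p(y))].
  (0,r): 0.06·ln(0.6243) = -0.0283
  (0,s): 0.19·ln(1.2769) = 0.0464
  (0,t): 0.06·ln(0.9217) = -0.0049
  (1,r): 0.25·ln(1.1688) = 0.0390
  (1,s): 0.29·ln(0.8756) = -0.0385
  (1,t): 0.15·ln(1.0352) = 0.0052
Sum = 0.019 nats.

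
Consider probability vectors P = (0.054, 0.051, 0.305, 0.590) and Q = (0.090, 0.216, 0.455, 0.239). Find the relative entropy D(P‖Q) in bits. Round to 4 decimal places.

0.4472 bits

D(P‖Q) = Σ p·log₂(p/q).
  0.054·log₂(0.054/0.090) = -0.03980
  0.051·log₂(0.051/0.216) = -0.10621
  0.305·log₂(0.305/0.455) = -0.17600
  0.590·log₂(0.590/0.239) = 0.76919
D(P‖Q) = 0.4472 bits.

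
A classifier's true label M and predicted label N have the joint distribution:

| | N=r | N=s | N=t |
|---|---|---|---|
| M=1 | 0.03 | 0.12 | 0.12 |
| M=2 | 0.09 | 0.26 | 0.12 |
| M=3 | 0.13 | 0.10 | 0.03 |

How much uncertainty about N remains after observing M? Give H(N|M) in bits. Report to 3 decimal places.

1.410 bits

Marginals: p(M) = (0.2700, 0.4700, 0.2600), p(N) = (0.2500, 0.4800, 0.2700).
H(N|M) = Σ p(M) · H(N|M=·).
  M=1: p=0.2700, H(N|M=1) = 1.3921
  M=2: p=0.4700, H(N|M=2) = 1.4320
  M=3: p=0.2600, H(N|M=3) = 1.3897
Weighted sum = 1.410 bits.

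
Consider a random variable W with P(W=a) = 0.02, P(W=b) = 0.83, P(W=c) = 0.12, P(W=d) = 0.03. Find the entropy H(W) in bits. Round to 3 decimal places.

0.855 bits

H(W) = −Σ p·log₂ p.
  −(0.02)·log₂(0.02) = 0.1129
  −(0.83)·log₂(0.83) = 0.2231
  −(0.12)·log₂(0.12) = 0.3671
  −(0.03)·log₂(0.03) = 0.1518
Sum: 0.1129 + 0.2231 + 0.3671 + 0.1518 = 0.855 bits.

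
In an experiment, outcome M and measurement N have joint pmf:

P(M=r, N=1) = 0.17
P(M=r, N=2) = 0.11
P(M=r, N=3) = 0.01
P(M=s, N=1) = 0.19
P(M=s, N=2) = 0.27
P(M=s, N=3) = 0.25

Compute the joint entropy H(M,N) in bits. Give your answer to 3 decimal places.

2.317 bits

H(M,N) = −Σ p(x,y)·log₂ p(x,y) over all 6 cells.
  cell (r,1): −0.17·log₂0.17 = 0.4346
  cell (r,2): −0.11·log₂0.11 = 0.3503
  cell (r,3): −0.01·log₂0.01 = 0.0664
  cell (s,1): −0.19·log₂0.19 = 0.4552
  cell (s,2): −0.27·log₂0.27 = 0.5100
  cell (s,3): −0.25·log₂0.25 = 0.5000
Sum = 2.317 bits.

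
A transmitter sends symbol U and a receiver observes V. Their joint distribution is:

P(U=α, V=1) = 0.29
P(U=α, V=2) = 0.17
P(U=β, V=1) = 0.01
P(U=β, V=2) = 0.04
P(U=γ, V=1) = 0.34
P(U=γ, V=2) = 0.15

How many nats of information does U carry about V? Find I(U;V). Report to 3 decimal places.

0.024 nats

Marginals: p(U) = (0.4600, 0.0500, 0.4900), p(V) = (0.6400, 0.3600).
I(U;V) = Σ p(x,y)·ln[p(x,y)/(p(x)p(y))].
  (α,1): 0.29·ln(0.9851) = -0.0044
  (α,2): 0.17·ln(1.0266) = 0.0045
  (β,1): 0.01·ln(0.3125) = -0.0116
  (β,2): 0.04·ln(2.2222) = 0.0319
  (γ,1): 0.34·ln(1.0842) = 0.0275
  (γ,2): 0.15·ln(0.8503) = -0.0243
Sum = 0.024 nats.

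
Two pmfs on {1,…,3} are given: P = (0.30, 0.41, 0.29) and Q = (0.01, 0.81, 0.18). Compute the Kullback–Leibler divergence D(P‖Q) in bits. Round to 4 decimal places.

D(P‖Q) = Σ p·log₂(p/q).
  0.30·log₂(0.30/0.01) = 1.47207
  0.41·log₂(0.41/0.81) = -0.40274
  0.29·log₂(0.29/0.18) = 0.19954
D(P‖Q) = 1.2689 bits.

1.2689 bits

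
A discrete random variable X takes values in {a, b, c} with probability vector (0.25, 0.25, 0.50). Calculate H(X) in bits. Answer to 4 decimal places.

1.5000 bits

H(X) = −Σ p·log₂ p.
  −(0.25)·log₂(0.25) = 0.50000
  −(0.25)·log₂(0.25) = 0.50000
  −(0.50)·log₂(0.50) = 0.50000
Sum: 0.50000 + 0.50000 + 0.50000 = 1.5000 bits.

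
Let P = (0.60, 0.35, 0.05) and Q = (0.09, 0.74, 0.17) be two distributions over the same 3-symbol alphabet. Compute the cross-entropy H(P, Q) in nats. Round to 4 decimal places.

H(P,Q) = −Σ p·ln q.
  −0.60·ln(0.09) = 1.44477
  −0.35·ln(0.74) = 0.10539
  −0.05·ln(0.17) = 0.08860
H(P,Q) = 1.6388 nats.

1.6388 nats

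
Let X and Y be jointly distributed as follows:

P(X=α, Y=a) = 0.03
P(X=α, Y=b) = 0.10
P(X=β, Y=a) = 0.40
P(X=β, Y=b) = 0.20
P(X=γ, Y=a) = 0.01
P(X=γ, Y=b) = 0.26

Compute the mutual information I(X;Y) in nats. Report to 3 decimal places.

0.191 nats

Marginals: p(X) = (0.1300, 0.6000, 0.2700), p(Y) = (0.4400, 0.5600).
I(X;Y) = H(X) + H(Y) − H(X,Y).
H(X) = 0.9252, H(Y) = 0.6859, H(X,Y) = 1.4201.
I(X;Y) = 0.9252 + 0.6859 − 1.4201 = 0.191 nats.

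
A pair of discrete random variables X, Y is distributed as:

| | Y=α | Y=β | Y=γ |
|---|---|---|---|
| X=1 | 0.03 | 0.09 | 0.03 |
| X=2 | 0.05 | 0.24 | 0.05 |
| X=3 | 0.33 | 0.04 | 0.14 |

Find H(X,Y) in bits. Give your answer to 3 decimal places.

2.653 bits

H(X,Y) = −Σ p(x,y)·log₂ p(x,y) over all 9 cells.
  cell (1,α): −0.03·log₂0.03 = 0.1518
  cell (1,β): −0.09·log₂0.09 = 0.3127
  cell (1,γ): −0.03·log₂0.03 = 0.1518
  cell (2,α): −0.05·log₂0.05 = 0.2161
  cell (2,β): −0.24·log₂0.24 = 0.4941
  cell (2,γ): −0.05·log₂0.05 = 0.2161
  cell (3,α): −0.33·log₂0.33 = 0.5278
  cell (3,β): −0.04·log₂0.04 = 0.1858
  cell (3,γ): −0.14·log₂0.14 = 0.3971
Sum = 2.653 bits.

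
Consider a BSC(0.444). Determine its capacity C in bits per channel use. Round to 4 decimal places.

0.0091 bits

Binary symmetric channel: C = 1 − h₂(ε) where h₂ is the binary entropy function.
h₂(0.444) = −0.444·log₂0.444 − 0.556·log₂0.556 = 0.9909.
C = 1 − 0.9909 = 0.0091 bits per channel use.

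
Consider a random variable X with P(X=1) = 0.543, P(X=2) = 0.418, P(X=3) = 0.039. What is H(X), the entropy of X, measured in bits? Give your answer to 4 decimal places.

H(X) = −Σ p·log₂ p.
  −(0.543)·log₂(0.543) = 0.47837
  −(0.418)·log₂(0.418) = 0.52602
  −(0.039)·log₂(0.039) = 0.18253
Sum: 0.47837 + 0.52602 + 0.18253 = 1.1869 bits.

1.1869 bits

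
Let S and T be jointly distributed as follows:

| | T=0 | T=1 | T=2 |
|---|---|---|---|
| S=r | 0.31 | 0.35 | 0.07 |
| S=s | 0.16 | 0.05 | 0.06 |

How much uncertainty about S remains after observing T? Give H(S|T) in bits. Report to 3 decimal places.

0.782 bits

Chain rule: H(S|T) = H(S,T) − H(T).
Marginals: p(S) = (0.7300, 0.2700), p(T) = (0.4700, 0.4000, 0.1300).
H(S,T) = 2.2051 bits; H(T) = 1.4234 bits.
H(S|T) = 2.2051 − 1.4234 = 0.782 bits.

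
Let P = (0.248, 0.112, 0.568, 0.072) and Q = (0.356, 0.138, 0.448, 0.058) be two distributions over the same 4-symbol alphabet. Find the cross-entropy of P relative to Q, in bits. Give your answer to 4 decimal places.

H(P,Q) = −Σ p·log₂ q.
  −0.248·log₂(0.356) = 0.36953
  −0.112·log₂(0.138) = 0.32001
  −0.568·log₂(0.448) = 0.65799
  −0.072·log₂(0.058) = 0.29576
H(P,Q) = 1.6433 bits.

1.6433 bits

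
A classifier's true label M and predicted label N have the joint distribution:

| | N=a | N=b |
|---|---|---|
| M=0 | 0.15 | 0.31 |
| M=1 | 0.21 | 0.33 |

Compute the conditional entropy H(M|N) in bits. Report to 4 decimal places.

0.9923 bits

Chain rule: H(M|N) = H(M,N) − H(N).
Marginals: p(M) = (0.4600, 0.5400), p(N) = (0.3600, 0.6400).
H(M,N) = 1.9350 bits; H(N) = 0.9427 bits.
H(M|N) = 1.9350 − 0.9427 = 0.9923 bits.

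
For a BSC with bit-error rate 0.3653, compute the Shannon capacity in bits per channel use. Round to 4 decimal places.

0.0530 bits

Binary symmetric channel: C = 1 − h₂(ε) where h₂ is the binary entropy function.
h₂(0.3653) = −0.3653·log₂0.3653 − 0.6347·log₂0.6347 = 0.9470.
C = 1 − 0.9470 = 0.0530 bits per channel use.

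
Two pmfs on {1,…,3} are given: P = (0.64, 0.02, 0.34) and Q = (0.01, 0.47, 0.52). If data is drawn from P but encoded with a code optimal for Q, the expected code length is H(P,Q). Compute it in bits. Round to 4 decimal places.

4.5946 bits

H(P,Q) = −Σ p·log₂ q.
  −0.64·log₂(0.01) = 4.25207
  −0.02·log₂(0.47) = 0.02179
  −0.34·log₂(0.52) = 0.32076
H(P,Q) = 4.5946 bits.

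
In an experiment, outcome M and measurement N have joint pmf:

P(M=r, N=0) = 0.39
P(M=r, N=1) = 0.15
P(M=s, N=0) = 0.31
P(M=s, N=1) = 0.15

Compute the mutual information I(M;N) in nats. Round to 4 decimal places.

Marginals: p(M) = (0.5400, 0.4600), p(N) = (0.7000, 0.3000).
I(M;N) = Σ p(x,y)·ln[p(x,y)/(p(x)p(y))].
  (r,0): 0.39·ln(1.0317) = 0.01219
  (r,1): 0.15·ln(0.9259) = -0.01154
  (s,0): 0.31·ln(0.9627) = -0.01177
  (s,1): 0.15·ln(1.0870) = 0.01251
Sum = 0.0014 nats.

0.0014 nats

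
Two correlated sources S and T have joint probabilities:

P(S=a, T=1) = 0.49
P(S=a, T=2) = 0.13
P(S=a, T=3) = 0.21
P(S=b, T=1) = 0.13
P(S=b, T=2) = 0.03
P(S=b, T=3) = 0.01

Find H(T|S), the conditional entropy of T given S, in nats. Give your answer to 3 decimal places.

0.903 nats

Chain rule: H(T|S) = H(S,T) − H(S).
Marginals: p(S) = (0.8300, 0.1700), p(T) = (0.6200, 0.1600, 0.2200).
H(S,T) = 1.3590 nats; H(S) = 0.4559 nats.
H(T|S) = 1.3590 − 0.4559 = 0.903 nats.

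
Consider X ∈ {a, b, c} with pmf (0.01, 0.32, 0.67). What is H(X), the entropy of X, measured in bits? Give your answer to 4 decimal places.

H(X) = −Σ p·log₂ p.
  −(0.01)·log₂(0.01) = 0.06644
  −(0.32)·log₂(0.32) = 0.52603
  −(0.67)·log₂(0.67) = 0.38710
Sum: 0.06644 + 0.52603 + 0.38710 = 0.9796 bits.

0.9796 bits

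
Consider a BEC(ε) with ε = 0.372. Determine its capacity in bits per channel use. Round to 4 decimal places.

0.6280 bits

Binary erasure channel: capacity C = 1 − ε.
C = 1 − 0.372 = 0.6280 bits per channel use.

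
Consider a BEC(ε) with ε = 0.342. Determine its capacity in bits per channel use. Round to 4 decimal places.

Binary erasure channel: capacity C = 1 − ε.
C = 1 − 0.342 = 0.6580 bits per channel use.

0.6580 bits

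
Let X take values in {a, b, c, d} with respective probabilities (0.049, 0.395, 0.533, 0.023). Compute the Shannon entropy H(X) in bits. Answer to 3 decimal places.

H(X) = −Σ p·log₂ p.
  −(0.049)·log₂(0.049) = 0.2132
  −(0.395)·log₂(0.395) = 0.5293
  −(0.533)·log₂(0.533) = 0.4839
  −(0.023)·log₂(0.023) = 0.1252
Sum: 0.2132 + 0.5293 + 0.4839 + 0.1252 = 1.352 bits.

1.352 bits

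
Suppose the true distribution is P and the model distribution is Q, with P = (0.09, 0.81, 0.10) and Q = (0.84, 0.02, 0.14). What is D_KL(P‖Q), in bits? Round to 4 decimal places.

D(P‖Q) = Σ p·log₂(p/q).
  0.09·log₂(0.09/0.84) = -0.29002
  0.81·log₂(0.81/0.02) = 4.32528
  0.10·log₂(0.10/0.14) = -0.04854
D(P‖Q) = 3.9867 bits.

3.9867 bits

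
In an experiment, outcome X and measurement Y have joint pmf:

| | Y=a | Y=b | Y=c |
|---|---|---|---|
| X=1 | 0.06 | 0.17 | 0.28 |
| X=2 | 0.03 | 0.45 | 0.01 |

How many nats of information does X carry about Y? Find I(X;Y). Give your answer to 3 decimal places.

0.228 nats

Marginals: p(X) = (0.5100, 0.4900), p(Y) = (0.0900, 0.6200, 0.2900).
I(X;Y) = H(X) + H(Y) − H(X,Y).
H(X) = 0.6929, H(Y) = 0.8721, H(X,Y) = 1.3370.
I(X;Y) = 0.6929 + 0.8721 − 1.3370 = 0.228 nats.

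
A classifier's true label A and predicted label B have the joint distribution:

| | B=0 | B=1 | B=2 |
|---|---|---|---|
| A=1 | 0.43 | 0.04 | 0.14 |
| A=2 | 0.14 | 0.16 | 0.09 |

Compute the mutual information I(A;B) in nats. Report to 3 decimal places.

Marginals: p(A) = (0.6100, 0.3900), p(B) = (0.5700, 0.2000, 0.2300).
I(A;B) = Σ p(x,y)·ln[p(x,y)/(p(x)p(y))].
  (1,0): 0.43·ln(1.2367) = 0.0914
  (1,1): 0.04·ln(0.3279) = -0.0446
  (1,2): 0.14·ln(0.9979) = -0.0003
  (2,0): 0.14·ln(0.6298) = -0.0647
  (2,1): 0.16·ln(2.0513) = 0.1150
  (2,2): 0.09·ln(1.0033) = 0.0003
Sum = 0.097 nats.

0.097 nats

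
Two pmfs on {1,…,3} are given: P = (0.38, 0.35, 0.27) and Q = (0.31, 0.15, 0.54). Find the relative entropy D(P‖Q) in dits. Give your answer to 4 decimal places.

0.0811 dits

D(P‖Q) = Σ p·log₁₀(p/q).
  0.38·log₁₀(0.38/0.31) = 0.03360
  0.35·log₁₀(0.35/0.15) = 0.12879
  0.27·log₁₀(0.27/0.54) = -0.08128
D(P‖Q) = 0.0811 dits.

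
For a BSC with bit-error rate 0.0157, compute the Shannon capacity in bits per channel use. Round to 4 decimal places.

0.8834 bits

Binary symmetric channel: C = 1 − h₂(ε) where h₂ is the binary entropy function.
h₂(0.0157) = −0.0157·log₂0.0157 − 0.9843·log₂0.9843 = 0.1166.
C = 1 − 0.1166 = 0.8834 bits per channel use.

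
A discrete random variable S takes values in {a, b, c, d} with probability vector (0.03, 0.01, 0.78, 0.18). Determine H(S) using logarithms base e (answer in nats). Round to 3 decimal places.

H(S) = −Σ p·ln p.
  −(0.03)·ln(0.03) = 0.1052
  −(0.01)·ln(0.01) = 0.0461
  −(0.78)·ln(0.78) = 0.1938
  −(0.18)·ln(0.18) = 0.3087
Sum: 0.1052 + 0.0461 + 0.1938 + 0.3087 = 0.654 nats.

0.654 nats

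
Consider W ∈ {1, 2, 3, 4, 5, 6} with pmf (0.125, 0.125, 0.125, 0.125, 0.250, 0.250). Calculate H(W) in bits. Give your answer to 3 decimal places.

2.500 bits

H(W) = −Σ p·log₂ p.
  −(0.125)·log₂(0.125) = 0.3750
  −(0.125)·log₂(0.125) = 0.3750
  −(0.125)·log₂(0.125) = 0.3750
  −(0.125)·log₂(0.125) = 0.3750
  −(0.250)·log₂(0.250) = 0.5000
  −(0.250)·log₂(0.250) = 0.5000
Sum: 0.3750 + 0.3750 + 0.3750 + 0.3750 + 0.5000 + 0.5000 = 2.500 bits.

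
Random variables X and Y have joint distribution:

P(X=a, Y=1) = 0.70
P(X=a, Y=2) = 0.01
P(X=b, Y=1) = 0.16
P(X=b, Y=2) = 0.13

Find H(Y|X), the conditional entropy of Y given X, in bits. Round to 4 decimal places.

Marginals: p(X) = (0.7100, 0.2900), p(Y) = (0.8600, 0.1400).
H(Y|X) = Σ p(X) · H(Y|X=·).
  X=a: p=0.7100, H(Y|X=a) = 0.1068
  X=b: p=0.2900, H(Y|X=b) = 0.9923
Weighted sum = 0.3636 bits.

0.3636 bits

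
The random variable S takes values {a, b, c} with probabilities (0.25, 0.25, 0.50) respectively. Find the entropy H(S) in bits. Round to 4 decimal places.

H(S) = −Σ p·log₂ p.
  −(0.25)·log₂(0.25) = 0.50000
  −(0.25)·log₂(0.25) = 0.50000
  −(0.50)·log₂(0.50) = 0.50000
Sum: 0.50000 + 0.50000 + 0.50000 = 1.5000 bits.

1.5000 bits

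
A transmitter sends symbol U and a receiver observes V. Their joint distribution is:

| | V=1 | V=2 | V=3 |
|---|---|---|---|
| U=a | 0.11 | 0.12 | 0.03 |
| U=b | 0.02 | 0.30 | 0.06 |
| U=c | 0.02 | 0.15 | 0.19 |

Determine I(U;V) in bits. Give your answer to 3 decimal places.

Marginals: p(U) = (0.2600, 0.3800, 0.3600), p(V) = (0.1500, 0.5700, 0.2800).
I(U;V) = H(U) + H(V) − H(U,V).
H(U) = 1.5664, H(V) = 1.3870, H(U,V) = 2.7253.
I(U;V) = 1.5664 + 1.3870 − 2.7253 = 0.228 bits.

0.228 bits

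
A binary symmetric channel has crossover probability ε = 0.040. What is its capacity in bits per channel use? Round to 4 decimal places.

0.7577 bits

Binary symmetric channel: C = 1 − h₂(ε) where h₂ is the binary entropy function.
h₂(0.040) = −0.040·log₂0.040 − 0.960·log₂0.960 = 0.2423.
C = 1 − 0.2423 = 0.7577 bits per channel use.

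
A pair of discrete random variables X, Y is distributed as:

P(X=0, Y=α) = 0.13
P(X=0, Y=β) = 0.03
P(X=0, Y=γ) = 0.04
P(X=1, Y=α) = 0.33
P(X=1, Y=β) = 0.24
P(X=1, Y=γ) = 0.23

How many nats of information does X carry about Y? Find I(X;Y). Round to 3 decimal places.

Marginals: p(X) = (0.2000, 0.8000), p(Y) = (0.4600, 0.2700, 0.2700).
I(X;Y) = H(X) + H(Y) − H(X,Y).
H(X) = 0.5004, H(Y) = 1.0642, H(X,Y) = 1.5456.
I(X;Y) = 0.5004 + 1.0642 − 1.5456 = 0.019 nats.

0.019 nats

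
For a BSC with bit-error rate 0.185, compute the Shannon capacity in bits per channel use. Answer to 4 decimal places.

Binary symmetric channel: C = 1 − h₂(ε) where h₂ is the binary entropy function.
h₂(0.185) = −0.185·log₂0.185 − 0.815·log₂0.815 = 0.6909.
C = 1 − 0.6909 = 0.3091 bits per channel use.

0.3091 bits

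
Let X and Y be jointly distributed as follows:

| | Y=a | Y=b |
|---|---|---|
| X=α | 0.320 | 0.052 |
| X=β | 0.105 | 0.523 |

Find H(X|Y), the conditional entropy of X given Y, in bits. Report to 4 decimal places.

0.5946 bits

Marginals: p(X) = (0.3720, 0.6280), p(Y) = (0.4250, 0.5750).
H(X|Y) = Σ p(Y) · H(X|Y=·).
  Y=a: p=0.4250, H(X|Y=a) = 0.8066
  Y=b: p=0.5750, H(X|Y=b) = 0.4379
Weighted sum = 0.5946 bits.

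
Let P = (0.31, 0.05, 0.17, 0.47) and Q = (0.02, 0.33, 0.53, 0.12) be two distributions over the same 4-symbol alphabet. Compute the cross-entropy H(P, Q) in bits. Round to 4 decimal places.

H(P,Q) = −Σ p·log₂ q.
  −0.31·log₂(0.02) = 1.74960
  −0.05·log₂(0.33) = 0.07997
  −0.17·log₂(0.53) = 0.15571
  −0.47·log₂(0.12) = 1.43768
H(P,Q) = 3.4230 bits.

3.4230 bits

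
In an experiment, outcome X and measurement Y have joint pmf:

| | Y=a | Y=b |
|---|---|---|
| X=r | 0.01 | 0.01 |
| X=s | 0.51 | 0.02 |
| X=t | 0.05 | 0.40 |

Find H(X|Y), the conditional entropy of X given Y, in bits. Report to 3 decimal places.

Chain rule: H(X|Y) = H(X,Y) − H(Y).
Marginals: p(X) = (0.0200, 0.5300, 0.4500), p(Y) = (0.5700, 0.4300).
H(X,Y) = 1.4861 bits; H(Y) = 0.9858 bits.
H(X|Y) = 1.4861 − 0.9858 = 0.500 bits.

0.500 bits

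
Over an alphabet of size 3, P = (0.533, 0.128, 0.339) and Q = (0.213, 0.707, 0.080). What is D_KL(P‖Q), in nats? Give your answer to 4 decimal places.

0.7596 nats

D(P‖Q) = Σ p·ln(p/q).
  0.533·ln(0.533/0.213) = 0.48888
  0.128·ln(0.128/0.707) = -0.21875
  0.339·ln(0.339/0.080) = 0.48951
D(P‖Q) = 0.7596 nats.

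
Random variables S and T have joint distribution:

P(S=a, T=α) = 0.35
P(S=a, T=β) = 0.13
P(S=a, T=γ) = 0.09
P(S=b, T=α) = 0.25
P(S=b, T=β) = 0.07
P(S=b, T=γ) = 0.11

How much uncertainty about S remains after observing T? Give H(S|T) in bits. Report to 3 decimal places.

Chain rule: H(S|T) = H(S,T) − H(T).
Marginals: p(S) = (0.5700, 0.4300), p(T) = (0.6000, 0.2000, 0.2000).
H(S,T) = 2.3442 bits; H(T) = 1.3710 bits.
H(S|T) = 2.3442 − 1.3710 = 0.973 bits.

0.973 bits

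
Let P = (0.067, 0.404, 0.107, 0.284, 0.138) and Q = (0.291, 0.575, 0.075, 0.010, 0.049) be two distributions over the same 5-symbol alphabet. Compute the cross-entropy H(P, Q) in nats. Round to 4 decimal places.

H(P,Q) = −Σ p·ln q.
  −0.067·ln(0.291) = 0.08271
  −0.404·ln(0.575) = 0.22357
  −0.107·ln(0.075) = 0.27716
  −0.284·ln(0.010) = 1.30787
  −0.138·ln(0.049) = 0.41620
H(P,Q) = 2.3075 nats.

2.3075 nats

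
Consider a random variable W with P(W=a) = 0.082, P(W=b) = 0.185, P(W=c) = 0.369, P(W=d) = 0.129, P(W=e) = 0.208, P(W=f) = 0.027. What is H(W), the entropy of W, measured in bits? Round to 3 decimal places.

2.270 bits

H(W) = −Σ p·log₂ p.
  −(0.082)·log₂(0.082) = 0.2959
  −(0.185)·log₂(0.185) = 0.4504
  −(0.369)·log₂(0.369) = 0.5307
  −(0.129)·log₂(0.129) = 0.3811
  −(0.208)·log₂(0.208) = 0.4712
  −(0.027)·log₂(0.027) = 0.1407
Sum: 0.2959 + 0.4504 + 0.5307 + 0.3811 + 0.4712 + 0.1407 = 2.270 bits.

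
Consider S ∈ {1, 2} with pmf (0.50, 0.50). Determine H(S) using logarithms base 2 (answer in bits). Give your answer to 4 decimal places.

H(S) = −Σ p·log₂ p.
  −(0.50)·log₂(0.50) = 0.50000
  −(0.50)·log₂(0.50) = 0.50000
Sum: 0.50000 + 0.50000 = 1.0000 bits.

1.0000 bits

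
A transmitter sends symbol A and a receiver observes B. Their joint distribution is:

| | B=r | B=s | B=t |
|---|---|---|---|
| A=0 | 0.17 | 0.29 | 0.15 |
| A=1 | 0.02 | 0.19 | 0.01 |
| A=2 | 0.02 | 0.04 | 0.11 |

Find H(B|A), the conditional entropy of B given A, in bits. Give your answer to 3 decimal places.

Marginals: p(A) = (0.6100, 0.2200, 0.1700), p(B) = (0.2100, 0.5200, 0.2700).
H(B|A) = Σ p(A) · H(B|A=·).
  A=0: p=0.6100, H(B|A=0) = 1.5214
  A=1: p=0.2200, H(B|A=1) = 0.6999
  A=2: p=0.1700, H(B|A=2) = 1.2608
Weighted sum = 1.296 bits.

1.296 bits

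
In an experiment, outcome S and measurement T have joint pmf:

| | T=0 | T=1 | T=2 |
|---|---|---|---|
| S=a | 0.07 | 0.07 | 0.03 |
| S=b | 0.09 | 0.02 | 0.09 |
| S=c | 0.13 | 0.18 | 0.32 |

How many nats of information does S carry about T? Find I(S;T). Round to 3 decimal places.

Marginals: p(S) = (0.1700, 0.2000, 0.6300), p(T) = (0.2900, 0.2700, 0.4400).
I(S;T) = H(S) + H(T) − H(S,T).
H(S) = 0.9142, H(T) = 1.0737, H(S,T) = 1.9277.
I(S;T) = 0.9142 + 1.0737 − 1.9277 = 0.060 nats.

0.060 nats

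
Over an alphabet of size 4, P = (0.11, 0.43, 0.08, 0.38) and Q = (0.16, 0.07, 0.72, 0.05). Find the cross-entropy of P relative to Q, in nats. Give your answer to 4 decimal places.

2.5097 nats

H(P,Q) = −Σ p·ln q.
  −0.11·ln(0.16) = 0.20158
  −0.43·ln(0.07) = 1.14348
  −0.08·ln(0.72) = 0.02628
  −0.38·ln(0.05) = 1.13838
H(P,Q) = 2.5097 nats.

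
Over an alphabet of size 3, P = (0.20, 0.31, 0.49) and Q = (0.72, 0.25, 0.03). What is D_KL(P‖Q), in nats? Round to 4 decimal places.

D(P‖Q) = Σ p·ln(p/q).
  0.20·ln(0.20/0.72) = -0.25619
  0.31·ln(0.31/0.25) = 0.06668
  0.49·ln(0.49/0.03) = 1.36867
D(P‖Q) = 1.1792 nats.

1.1792 nats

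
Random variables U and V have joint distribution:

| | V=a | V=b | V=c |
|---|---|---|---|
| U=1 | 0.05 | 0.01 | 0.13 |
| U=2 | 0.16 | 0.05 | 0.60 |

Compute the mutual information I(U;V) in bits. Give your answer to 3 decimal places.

0.003 bits

Marginals: p(U) = (0.1900, 0.8100), p(V) = (0.2100, 0.0600, 0.7300).
I(U;V) = H(U) + H(V) − H(U,V).
H(U) = 0.7015, H(V) = 1.0478, H(U,V) = 1.7465.
I(U;V) = 0.7015 + 1.0478 − 1.7465 = 0.003 bits.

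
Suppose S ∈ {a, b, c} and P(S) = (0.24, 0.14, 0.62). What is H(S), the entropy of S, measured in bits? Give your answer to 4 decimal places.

H(S) = −Σ p·log₂ p.
  −(0.24)·log₂(0.24) = 0.49413
  −(0.14)·log₂(0.14) = 0.39711
  −(0.62)·log₂(0.62) = 0.42759
Sum: 0.49413 + 0.39711 + 0.42759 = 1.3188 bits.

1.3188 bits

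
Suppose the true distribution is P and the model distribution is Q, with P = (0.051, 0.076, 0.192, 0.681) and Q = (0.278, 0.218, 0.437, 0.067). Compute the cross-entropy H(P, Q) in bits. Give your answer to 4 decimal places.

H(P,Q) = −Σ p·log₂ q.
  −0.051·log₂(0.278) = 0.09419
  −0.076·log₂(0.218) = 0.16702
  −0.192·log₂(0.437) = 0.22930
  −0.681·log₂(0.067) = 2.65569
H(P,Q) = 3.1462 bits.

3.1462 bits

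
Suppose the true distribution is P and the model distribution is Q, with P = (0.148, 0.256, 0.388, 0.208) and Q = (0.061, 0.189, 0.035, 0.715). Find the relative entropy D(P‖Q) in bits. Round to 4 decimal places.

D(P‖Q) = Σ p·log₂(p/q).
  0.148·log₂(0.148/0.061) = 0.18925
  0.256·log₂(0.256/0.189) = 0.11207
  0.388·log₂(0.388/0.035) = 1.34660
  0.208·log₂(0.208/0.715) = -0.37052
D(P‖Q) = 1.2774 bits.

1.2774 bits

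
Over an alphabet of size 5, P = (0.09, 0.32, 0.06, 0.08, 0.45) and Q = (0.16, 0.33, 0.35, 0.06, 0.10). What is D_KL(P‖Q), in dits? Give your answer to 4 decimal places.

D(P‖Q) = Σ p·log₁₀(p/q).
  0.09·log₁₀(0.09/0.16) = -0.02249
  0.32·log₁₀(0.32/0.33) = -0.00428
  0.06·log₁₀(0.06/0.35) = -0.04596
  0.08·log₁₀(0.08/0.06) = 0.01000
  0.45·log₁₀(0.45/0.10) = 0.29395
D(P‖Q) = 0.2312 dits.

0.2312 dits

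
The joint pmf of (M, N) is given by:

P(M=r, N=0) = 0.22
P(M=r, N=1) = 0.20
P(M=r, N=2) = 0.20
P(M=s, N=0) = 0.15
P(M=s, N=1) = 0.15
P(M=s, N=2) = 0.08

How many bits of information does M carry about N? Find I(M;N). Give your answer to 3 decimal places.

Marginals: p(M) = (0.6200, 0.3800), p(N) = (0.3700, 0.3500, 0.2800).
I(M;N) = Σ p(x,y)·log₂[p(x,y)/(p(x)p(y))].
  (r,0): 0.22·log₂(0.9590) = -0.0133
  (r,1): 0.20·log₂(0.9217) = -0.0235
  (r,2): 0.20·log₂(1.1521) = 0.0408
  (s,0): 0.15·log₂(1.0669) = 0.0140
  (s,1): 0.15·log₂(1.1278) = 0.0260
  (s,2): 0.08·log₂(0.7519) = -0.0329
Sum = 0.011 bits.

0.011 bits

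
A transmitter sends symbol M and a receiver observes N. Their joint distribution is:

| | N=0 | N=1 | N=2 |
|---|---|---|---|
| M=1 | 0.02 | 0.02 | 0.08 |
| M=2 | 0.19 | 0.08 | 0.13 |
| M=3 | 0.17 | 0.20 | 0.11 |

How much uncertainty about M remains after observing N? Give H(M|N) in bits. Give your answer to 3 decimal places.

1.318 bits

Marginals: p(M) = (0.1200, 0.4000, 0.4800), p(N) = (0.3800, 0.3000, 0.3200).
H(M|N) = Σ p(N) · H(M|N=·).
  N=0: p=0.3800, H(M|N=0) = 1.2427
  N=1: p=0.3000, H(M|N=1) = 1.1589
  N=2: p=0.3200, H(M|N=2) = 1.5575
Weighted sum = 1.318 bits.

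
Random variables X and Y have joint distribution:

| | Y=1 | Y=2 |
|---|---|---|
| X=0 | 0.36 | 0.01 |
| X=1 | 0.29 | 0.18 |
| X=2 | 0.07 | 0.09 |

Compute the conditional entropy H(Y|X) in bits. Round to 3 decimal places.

Chain rule: H(Y|X) = H(X,Y) − H(X).
Marginals: p(X) = (0.3700, 0.4700, 0.1600), p(Y) = (0.7200, 0.2800).
H(X,Y) = 2.1415 bits; H(X) = 1.4657 bits.
H(Y|X) = 2.1415 − 1.4657 = 0.676 bits.

0.676 bits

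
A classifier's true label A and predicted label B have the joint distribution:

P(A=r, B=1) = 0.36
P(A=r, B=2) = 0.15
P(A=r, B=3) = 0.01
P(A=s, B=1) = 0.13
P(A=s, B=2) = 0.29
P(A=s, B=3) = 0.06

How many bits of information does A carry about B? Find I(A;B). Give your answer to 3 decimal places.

Marginals: p(A) = (0.5200, 0.4800), p(B) = (0.4900, 0.4400, 0.0700).
I(A;B) = H(A) + H(B) − H(A,B).
H(A) = 0.9988, H(B) = 1.2940, H(A,B) = 2.1517.
I(A;B) = 0.9988 + 1.2940 − 2.1517 = 0.141 bits.

0.141 bits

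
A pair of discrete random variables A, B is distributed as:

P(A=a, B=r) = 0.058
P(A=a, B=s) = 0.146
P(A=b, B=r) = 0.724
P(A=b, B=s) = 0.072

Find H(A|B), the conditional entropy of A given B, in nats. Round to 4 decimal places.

0.3450 nats

Marginals: p(A) = (0.2040, 0.7960), p(B) = (0.7820, 0.2180).
H(A|B) = Σ p(B) · H(A|B=·).
  B=r: p=0.7820, H(A|B=r) = 0.2643
  B=s: p=0.2180, H(A|B=s) = 0.6344
Weighted sum = 0.3450 nats.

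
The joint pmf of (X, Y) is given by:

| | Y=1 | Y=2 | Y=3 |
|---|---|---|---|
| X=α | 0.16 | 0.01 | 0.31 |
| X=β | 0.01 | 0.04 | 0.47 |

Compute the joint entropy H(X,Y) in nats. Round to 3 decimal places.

H(X,Y) = −Σ p(x,y)·ln p(x,y) over all 6 cells.
  cell (α,1): −0.16·ln0.16 = 0.2932
  cell (α,2): −0.01·ln0.01 = 0.0461
  cell (α,3): −0.31·ln0.31 = 0.3631
  cell (β,1): −0.01·ln0.01 = 0.0461
  cell (β,2): −0.04·ln0.04 = 0.1288
  cell (β,3): −0.47·ln0.47 = 0.3549
Sum = 1.232 nats.

1.232 nats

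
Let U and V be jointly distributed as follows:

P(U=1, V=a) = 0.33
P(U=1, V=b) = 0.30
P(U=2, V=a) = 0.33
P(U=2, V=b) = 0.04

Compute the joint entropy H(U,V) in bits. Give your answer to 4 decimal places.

H(U,V) = −Σ p(x,y)·log₂ p(x,y) over all 4 cells.
  cell (1,a): −0.33·log₂0.33 = 0.52782
  cell (1,b): −0.30·log₂0.30 = 0.52109
  cell (2,a): −0.33·log₂0.33 = 0.52782
  cell (2,b): −0.04·log₂0.04 = 0.18575
Sum = 1.7625 bits.

1.7625 bits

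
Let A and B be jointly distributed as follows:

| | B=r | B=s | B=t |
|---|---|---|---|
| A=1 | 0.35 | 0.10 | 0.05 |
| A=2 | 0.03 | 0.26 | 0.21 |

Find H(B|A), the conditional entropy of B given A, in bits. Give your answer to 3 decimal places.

1.208 bits

Marginals: p(A) = (0.5000, 0.5000), p(B) = (0.3800, 0.3600, 0.2600).
H(B|A) = Σ p(A) · H(B|A=·).
  A=1: p=0.5000, H(B|A=1) = 1.1568
  A=2: p=0.5000, H(B|A=2) = 1.2598
Weighted sum = 1.208 bits.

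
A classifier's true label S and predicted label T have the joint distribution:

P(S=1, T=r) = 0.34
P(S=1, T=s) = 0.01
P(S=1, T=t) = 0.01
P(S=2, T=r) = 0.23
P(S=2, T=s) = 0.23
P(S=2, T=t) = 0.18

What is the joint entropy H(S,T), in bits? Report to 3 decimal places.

2.083 bits

H(S,T) = −Σ p(x,y)·log₂ p(x,y) over all 6 cells.
  cell (1,r): −0.34·log₂0.34 = 0.5292
  cell (1,s): −0.01·log₂0.01 = 0.0664
  cell (1,t): −0.01·log₂0.01 = 0.0664
  cell (2,r): −0.23·log₂0.23 = 0.4877
  cell (2,s): −0.23·log₂0.23 = 0.4877
  cell (2,t): −0.18·log₂0.18 = 0.4453
Sum = 2.083 bits.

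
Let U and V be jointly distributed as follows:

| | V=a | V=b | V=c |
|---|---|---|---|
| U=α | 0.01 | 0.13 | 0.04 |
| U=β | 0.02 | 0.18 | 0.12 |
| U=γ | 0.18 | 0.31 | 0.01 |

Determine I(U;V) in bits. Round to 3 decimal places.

Marginals: p(U) = (0.1800, 0.3200, 0.5000), p(V) = (0.2100, 0.6200, 0.1700).
I(U;V) = Σ p(x,y)·log₂[p(x,y)/(p(x)p(y))].
  (α,a): 0.01·log₂(0.2646) = -0.0192
  (α,b): 0.13·log₂(1.1649) = 0.0286
  (α,c): 0.04·log₂(1.3072) = 0.0155
  (β,a): 0.02·log₂(0.2976) = -0.0350
  (β,b): 0.18·log₂(0.9073) = -0.0253
  (β,c): 0.12·log₂(2.2059) = 0.1370
  (γ,a): 0.18·log₂(1.7143) = 0.1400
  (γ,b): 0.31·log₂(1.0000) = 0.0000
  (γ,c): 0.01·log₂(0.1176) = -0.0309
Sum = 0.211 bits.

0.211 bits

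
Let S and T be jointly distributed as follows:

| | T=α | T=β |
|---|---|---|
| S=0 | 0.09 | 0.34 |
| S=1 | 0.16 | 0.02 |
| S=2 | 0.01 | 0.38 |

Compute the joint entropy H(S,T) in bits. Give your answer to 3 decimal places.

H(S,T) = −Σ p(x,y)·log₂ p(x,y) over all 6 cells.
  cell (0,α): −0.09·log₂0.09 = 0.3127
  cell (0,β): −0.34·log₂0.34 = 0.5292
  cell (1,α): −0.16·log₂0.16 = 0.4230
  cell (1,β): −0.02·log₂0.02 = 0.1129
  cell (2,α): −0.01·log₂0.01 = 0.0664
  cell (2,β): −0.38·log₂0.38 = 0.5305
Sum = 1.975 bits.

1.975 bits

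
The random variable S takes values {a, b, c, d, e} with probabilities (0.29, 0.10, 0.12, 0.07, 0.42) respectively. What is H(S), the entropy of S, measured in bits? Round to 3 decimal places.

2.011 bits

H(S) = −Σ p·log₂ p.
  −(0.29)·log₂(0.29) = 0.5179
  −(0.10)·log₂(0.10) = 0.3322
  −(0.12)·log₂(0.12) = 0.3671
  −(0.07)·log₂(0.07) = 0.2686
  −(0.42)·log₂(0.42) = 0.5256
Sum: 0.5179 + 0.3322 + 0.3671 + 0.2686 + 0.5256 = 2.011 bits.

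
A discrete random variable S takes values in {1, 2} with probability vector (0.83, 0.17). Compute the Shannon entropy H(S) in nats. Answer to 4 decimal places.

H(S) = −Σ p·ln p.
  −(0.83)·ln(0.83) = 0.15465
  −(0.17)·ln(0.17) = 0.30123
Sum: 0.15465 + 0.30123 = 0.4559 nats.

0.4559 nats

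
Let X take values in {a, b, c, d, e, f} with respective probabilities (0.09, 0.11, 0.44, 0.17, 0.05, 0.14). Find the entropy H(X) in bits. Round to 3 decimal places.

H(X) = −Σ p·log₂ p.
  −(0.09)·log₂(0.09) = 0.3127
  −(0.11)·log₂(0.11) = 0.3503
  −(0.44)·log₂(0.44) = 0.5211
  −(0.17)·log₂(0.17) = 0.4346
  −(0.05)·log₂(0.05) = 0.2161
  −(0.14)·log₂(0.14) = 0.3971
Sum: 0.3127 + 0.3503 + 0.5211 + 0.4346 + 0.2161 + 0.3971 = 2.232 bits.

2.232 bits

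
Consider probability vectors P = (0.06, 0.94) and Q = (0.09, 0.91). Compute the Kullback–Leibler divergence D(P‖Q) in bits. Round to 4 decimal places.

D(P‖Q) = Σ p·log₂(p/q).
  0.06·log₂(0.06/0.09) = -0.03510
  0.94·log₂(0.94/0.91) = 0.04399
D(P‖Q) = 0.0089 bits.

0.0089 bits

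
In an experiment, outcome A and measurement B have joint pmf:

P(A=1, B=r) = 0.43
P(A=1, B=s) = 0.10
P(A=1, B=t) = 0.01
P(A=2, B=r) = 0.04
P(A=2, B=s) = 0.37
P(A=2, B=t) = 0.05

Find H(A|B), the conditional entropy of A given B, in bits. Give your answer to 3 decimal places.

Marginals: p(A) = (0.5400, 0.4600), p(B) = (0.4700, 0.4700, 0.0600).
H(A|B) = Σ p(B) · H(A|B=·).
  B=r: p=0.4700, H(A|B=r) = 0.4199
  B=s: p=0.4700, H(A|B=s) = 0.7467
  B=t: p=0.0600, H(A|B=t) = 0.6500
Weighted sum = 0.587 bits.

0.587 bits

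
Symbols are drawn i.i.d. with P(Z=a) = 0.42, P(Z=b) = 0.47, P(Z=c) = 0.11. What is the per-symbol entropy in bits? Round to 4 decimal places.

1.3879 bits

H(Z) = −Σ p·log₂ p.
  −(0.42)·log₂(0.42) = 0.52565
  −(0.47)·log₂(0.47) = 0.51196
  −(0.11)·log₂(0.11) = 0.35029
Sum: 0.52565 + 0.51196 + 0.35029 = 1.3879 bits.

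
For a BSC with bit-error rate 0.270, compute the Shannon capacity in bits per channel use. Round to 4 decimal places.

0.1585 bits

Binary symmetric channel: C = 1 − h₂(ε) where h₂ is the binary entropy function.
h₂(0.270) = −0.270·log₂0.270 − 0.730·log₂0.730 = 0.8415.
C = 1 − 0.8415 = 0.1585 bits per channel use.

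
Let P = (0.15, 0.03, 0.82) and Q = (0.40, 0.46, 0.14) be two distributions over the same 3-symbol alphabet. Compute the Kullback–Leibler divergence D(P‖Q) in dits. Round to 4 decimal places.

D(P‖Q) = Σ p·log₁₀(p/q).
  0.15·log₁₀(0.15/0.40) = -0.06390
  0.03·log₁₀(0.03/0.46) = -0.03557
  0.82·log₁₀(0.82/0.14) = 0.62950
D(P‖Q) = 0.5300 dits.

0.5300 dits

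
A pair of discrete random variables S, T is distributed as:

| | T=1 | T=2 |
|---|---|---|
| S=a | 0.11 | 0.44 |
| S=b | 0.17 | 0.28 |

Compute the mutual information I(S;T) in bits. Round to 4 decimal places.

Marginals: p(S) = (0.5500, 0.4500), p(T) = (0.2800, 0.7200).
I(S;T) = Σ p(x,y)·log₂[p(x,y)/(p(x)p(y))].
  (a,1): 0.11·log₂(0.7143) = -0.05340
  (a,2): 0.44·log₂(1.1111) = 0.06688
  (b,1): 0.17·log₂(1.3492) = 0.07346
  (b,2): 0.28·log₂(0.8642) = -0.05896
Sum = 0.0280 bits.

0.0280 bits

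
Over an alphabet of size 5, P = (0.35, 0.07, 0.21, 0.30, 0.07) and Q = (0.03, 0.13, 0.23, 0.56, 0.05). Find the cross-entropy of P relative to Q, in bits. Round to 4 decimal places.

2.9754 bits

H(P,Q) = −Σ p·log₂ q.
  −0.35·log₂(0.03) = 1.77061
  −0.07·log₂(0.13) = 0.20604
  −0.21·log₂(0.23) = 0.44526
  −0.30·log₂(0.56) = 0.25095
  −0.07·log₂(0.05) = 0.30253
H(P,Q) = 2.9754 bits.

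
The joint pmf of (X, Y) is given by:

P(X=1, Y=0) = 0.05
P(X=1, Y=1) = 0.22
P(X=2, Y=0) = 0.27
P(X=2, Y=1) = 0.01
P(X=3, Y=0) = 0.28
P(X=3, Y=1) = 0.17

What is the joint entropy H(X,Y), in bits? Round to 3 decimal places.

2.222 bits

H(X,Y) = −Σ p(x,y)·log₂ p(x,y) over all 6 cells.
  cell (1,0): −0.05·log₂0.05 = 0.2161
  cell (1,1): −0.22·log₂0.22 = 0.4806
  cell (2,0): −0.27·log₂0.27 = 0.5100
  cell (2,1): −0.01·log₂0.01 = 0.0664
  cell (3,0): −0.28·log₂0.28 = 0.5142
  cell (3,1): −0.17·log₂0.17 = 0.4346
Sum = 2.222 bits.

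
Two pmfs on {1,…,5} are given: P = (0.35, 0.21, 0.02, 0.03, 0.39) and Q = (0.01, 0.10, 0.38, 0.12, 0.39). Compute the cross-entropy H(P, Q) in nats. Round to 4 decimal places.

H(P,Q) = −Σ p·ln q.
  −0.35·ln(0.01) = 1.61181
  −0.21·ln(0.10) = 0.48354
  −0.02·ln(0.38) = 0.01935
  −0.03·ln(0.12) = 0.06361
  −0.39·ln(0.39) = 0.36723
H(P,Q) = 2.5455 nats.

2.5455 nats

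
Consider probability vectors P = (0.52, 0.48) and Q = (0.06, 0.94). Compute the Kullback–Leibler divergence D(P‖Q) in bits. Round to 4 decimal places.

D(P‖Q) = Σ p·log₂(p/q).
  0.52·log₂(0.52/0.06) = 1.62005
  0.48·log₂(0.48/0.94) = -0.46542
D(P‖Q) = 1.1546 bits.

1.1546 bits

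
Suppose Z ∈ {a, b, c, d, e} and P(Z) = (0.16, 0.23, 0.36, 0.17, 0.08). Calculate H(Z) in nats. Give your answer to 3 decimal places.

H(Z) = −Σ p·ln p.
  −(0.16)·ln(0.16) = 0.2932
  −(0.23)·ln(0.23) = 0.3380
  −(0.36)·ln(0.36) = 0.3678
  −(0.17)·ln(0.17) = 0.3012
  −(0.08)·ln(0.08) = 0.2021
Sum: 0.2932 + 0.3380 + 0.3678 + 0.3012 + 0.2021 = 1.502 nats.

1.502 nats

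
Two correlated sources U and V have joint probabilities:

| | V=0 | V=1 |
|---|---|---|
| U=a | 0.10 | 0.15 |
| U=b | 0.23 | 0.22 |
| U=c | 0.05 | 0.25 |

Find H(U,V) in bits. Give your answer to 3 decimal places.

H(U,V) = −Σ p(x,y)·log₂ p(x,y) over all 6 cells.
  cell (a,0): −0.10·log₂0.10 = 0.3322
  cell (a,1): −0.15·log₂0.15 = 0.4105
  cell (b,0): −0.23·log₂0.23 = 0.4877
  cell (b,1): −0.22·log₂0.22 = 0.4806
  cell (c,0): −0.05·log₂0.05 = 0.2161
  cell (c,1): −0.25·log₂0.25 = 0.5000
Sum = 2.427 bits.

2.427 bits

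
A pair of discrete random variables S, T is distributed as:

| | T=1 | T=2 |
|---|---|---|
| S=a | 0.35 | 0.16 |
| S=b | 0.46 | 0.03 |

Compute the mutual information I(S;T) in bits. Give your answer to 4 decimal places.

0.0810 bits

Marginals: p(S) = (0.5100, 0.4900), p(T) = (0.8100, 0.1900).
I(S;T) = H(S) + H(T) − H(S,T).
H(S) = 0.9997, H(T) = 0.7015, H(S,T) = 1.6202.
I(S;T) = 0.9997 + 0.7015 − 1.6202 = 0.0810 bits.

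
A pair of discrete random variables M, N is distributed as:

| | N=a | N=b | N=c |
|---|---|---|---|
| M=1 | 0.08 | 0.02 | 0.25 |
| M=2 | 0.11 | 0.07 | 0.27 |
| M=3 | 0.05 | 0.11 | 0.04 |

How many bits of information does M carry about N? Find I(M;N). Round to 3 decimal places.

Marginals: p(M) = (0.3500, 0.4500, 0.2000), p(N) = (0.2400, 0.2000, 0.5600).
I(M;N) = H(M) + H(N) − H(M,N).
H(M) = 1.5129, H(N) = 1.4270, H(M,N) = 2.7854.
I(M;N) = 1.5129 + 1.4270 − 2.7854 = 0.154 bits.

0.154 bits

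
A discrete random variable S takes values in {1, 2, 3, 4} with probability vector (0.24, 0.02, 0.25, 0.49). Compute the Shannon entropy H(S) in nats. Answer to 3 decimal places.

H(S) = −Σ p·ln p.
  −(0.24)·ln(0.24) = 0.3425
  −(0.02)·ln(0.02) = 0.0782
  −(0.25)·ln(0.25) = 0.3466
  −(0.49)·ln(0.49) = 0.3495
Sum: 0.3425 + 0.0782 + 0.3466 + 0.3495 = 1.117 nats.

1.117 nats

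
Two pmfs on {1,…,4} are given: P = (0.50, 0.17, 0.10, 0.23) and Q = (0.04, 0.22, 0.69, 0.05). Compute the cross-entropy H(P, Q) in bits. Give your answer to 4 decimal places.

H(P,Q) = −Σ p·log₂ q.
  −0.50·log₂(0.04) = 2.32193
  −0.17·log₂(0.22) = 0.37135
  −0.10·log₂(0.69) = 0.05353
  −0.23·log₂(0.05) = 0.99404
H(P,Q) = 3.7409 bits.

3.7409 bits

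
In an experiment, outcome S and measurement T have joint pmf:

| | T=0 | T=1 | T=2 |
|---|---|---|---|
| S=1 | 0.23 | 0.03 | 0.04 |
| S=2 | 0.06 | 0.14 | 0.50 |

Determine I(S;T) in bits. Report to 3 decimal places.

Marginals: p(S) = (0.3000, 0.7000), p(T) = (0.2900, 0.1700, 0.5400).
I(S;T) = H(S) + H(T) − H(S,T).
H(S) = 0.8813, H(T) = 1.4325, H(S,T) = 1.9658.
I(S;T) = 0.8813 + 1.4325 − 1.9658 = 0.348 bits.

0.348 bits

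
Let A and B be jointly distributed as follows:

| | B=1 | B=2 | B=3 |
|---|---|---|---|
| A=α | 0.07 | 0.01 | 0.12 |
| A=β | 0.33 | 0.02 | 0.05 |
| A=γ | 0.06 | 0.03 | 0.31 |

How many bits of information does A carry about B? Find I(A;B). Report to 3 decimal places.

Marginals: p(A) = (0.2000, 0.4000, 0.4000), p(B) = (0.4600, 0.0600, 0.4800).
I(A;B) = Σ p(x,y)·log₂[p(x,y)/(p(x)p(y))].
  (α,1): 0.07·log₂(0.7609) = -0.0276
  (α,2): 0.01·log₂(0.8333) = -0.0026
  (α,3): 0.12·log₂(1.2500) = 0.0386
  (β,1): 0.33·log₂(1.7935) = 0.2781
  (β,2): 0.02·log₂(0.8333) = -0.0053
  (β,3): 0.05·log₂(0.2604) = -0.0971
  (γ,1): 0.06·log₂(0.3261) = -0.0970
  (γ,2): 0.03·log₂(1.2500) = 0.0097
  (γ,3): 0.31·log₂(1.6146) = 0.2143
Sum = 0.311 bits.

0.311 bits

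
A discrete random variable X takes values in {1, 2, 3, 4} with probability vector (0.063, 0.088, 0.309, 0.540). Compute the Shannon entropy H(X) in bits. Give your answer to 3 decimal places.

1.563 bits

H(X) = −Σ p·log₂ p.
  −(0.063)·log₂(0.063) = 0.2513
  −(0.088)·log₂(0.088) = 0.3086
  −(0.309)·log₂(0.309) = 0.5235
  −(0.540)·log₂(0.540) = 0.4800
Sum: 0.2513 + 0.3086 + 0.5235 + 0.4800 = 1.563 bits.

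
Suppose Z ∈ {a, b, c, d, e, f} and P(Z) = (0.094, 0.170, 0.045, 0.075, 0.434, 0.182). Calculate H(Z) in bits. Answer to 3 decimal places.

H(Z) = −Σ p·log₂ p.
  −(0.094)·log₂(0.094) = 0.3207
  −(0.170)·log₂(0.170) = 0.4346
  −(0.045)·log₂(0.045) = 0.2013
  −(0.075)·log₂(0.075) = 0.2803
  −(0.434)·log₂(0.434) = 0.5226
  −(0.182)·log₂(0.182) = 0.4474
Sum: 0.3207 + 0.4346 + 0.2013 + 0.2803 + 0.5226 + 0.4474 = 2.207 bits.

2.207 bits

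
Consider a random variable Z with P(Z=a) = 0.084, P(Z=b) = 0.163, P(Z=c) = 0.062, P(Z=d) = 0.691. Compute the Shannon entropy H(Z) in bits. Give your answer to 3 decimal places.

1.344 bits

H(Z) = −Σ p·log₂ p.
  −(0.084)·log₂(0.084) = 0.3002
  −(0.163)·log₂(0.163) = 0.4266
  −(0.062)·log₂(0.062) = 0.2487
  −(0.691)·log₂(0.691) = 0.3685
Sum: 0.3002 + 0.4266 + 0.2487 + 0.3685 = 1.344 bits.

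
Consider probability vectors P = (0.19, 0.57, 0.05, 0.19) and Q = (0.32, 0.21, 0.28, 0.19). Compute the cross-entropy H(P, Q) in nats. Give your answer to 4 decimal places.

H(P,Q) = −Σ p·ln q.
  −0.19·ln(0.32) = 0.21649
  −0.57·ln(0.21) = 0.88957
  −0.05·ln(0.28) = 0.06365
  −0.19·ln(0.19) = 0.31554
H(P,Q) = 1.4852 nats.

1.4852 nats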